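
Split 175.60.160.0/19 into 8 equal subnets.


New prefix = 19 + 3 = 22
Each subnet has 1024 addresses
  175.60.160.0/22
  175.60.164.0/22
  175.60.168.0/22
  175.60.172.0/22
  175.60.176.0/22
  175.60.180.0/22
  175.60.184.0/22
  175.60.188.0/22
Subnets: 175.60.160.0/22, 175.60.164.0/22, 175.60.168.0/22, 175.60.172.0/22, 175.60.176.0/22, 175.60.180.0/22, 175.60.184.0/22, 175.60.188.0/22


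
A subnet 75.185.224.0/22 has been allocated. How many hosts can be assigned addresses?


Host bits = 32 - 22 = 10
Total addresses = 2^10 = 1024
Usable = total - 2 (network and broadcast)
Usable hosts: 1022


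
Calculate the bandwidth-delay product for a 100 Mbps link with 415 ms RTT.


BDP = bandwidth * RTT
= 100 Mbps * 415 ms
= 100 * 1e6 * 415 / 1000 bits
= 41500000 bits
= 5187500 bytes
= 5065.918 KB
BDP = 41500000 bits (5187500 bytes)


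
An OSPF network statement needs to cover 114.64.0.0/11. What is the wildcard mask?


Subnet mask: 255.224.0.0
Wildcard = 255.255.255.255 - subnet mask
255 - 255 = 0
255 - 224 = 31
255 - 0 = 255
255 - 0 = 255
Wildcard: 0.31.255.255


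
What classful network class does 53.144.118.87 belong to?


First octet: 53
Binary: 00110101
0xxxxxxx -> Class A (1-126)
Class A, default mask 255.0.0.0 (/8)


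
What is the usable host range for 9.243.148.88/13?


Network: 9.240.0.0
Broadcast: 9.247.255.255
First usable = network + 1
Last usable = broadcast - 1
Range: 9.240.0.1 to 9.247.255.254


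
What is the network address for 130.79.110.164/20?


IP:   10000010.01001111.01101110.10100100
Mask: 11111111.11111111.11110000.00000000
AND operation:
Net:  10000010.01001111.01100000.00000000
Network: 130.79.96.0/20


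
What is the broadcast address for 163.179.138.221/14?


Network: 163.176.0.0/14
Host bits = 18
Set all host bits to 1:
Broadcast: 163.179.255.255


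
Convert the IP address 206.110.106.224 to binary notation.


206 = 11001110
110 = 01101110
106 = 01101010
224 = 11100000
Binary: 11001110.01101110.01101010.11100000


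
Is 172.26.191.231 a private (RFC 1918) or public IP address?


RFC 1918 private ranges:
  10.0.0.0/8 (10.0.0.0 - 10.255.255.255)
  172.16.0.0/12 (172.16.0.0 - 172.31.255.255)
  192.168.0.0/16 (192.168.0.0 - 192.168.255.255)
Private (in 172.16.0.0/12)


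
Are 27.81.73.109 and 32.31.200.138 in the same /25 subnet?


Mask: 255.255.255.128
27.81.73.109 AND mask = 27.81.73.0
32.31.200.138 AND mask = 32.31.200.128
No, different subnets (27.81.73.0 vs 32.31.200.128)


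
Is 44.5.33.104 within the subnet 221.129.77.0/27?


Subnet network: 221.129.77.0
Test IP AND mask: 44.5.33.96
No, 44.5.33.104 is not in 221.129.77.0/27


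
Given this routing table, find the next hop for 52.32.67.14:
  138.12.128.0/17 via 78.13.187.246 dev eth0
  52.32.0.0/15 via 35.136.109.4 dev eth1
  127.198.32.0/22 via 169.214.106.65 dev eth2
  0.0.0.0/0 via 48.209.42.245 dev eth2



Longest prefix match for 52.32.67.14:
  /17 138.12.128.0: no
  /15 52.32.0.0: MATCH
  /22 127.198.32.0: no
  /0 0.0.0.0: MATCH
Selected: next-hop 35.136.109.4 via eth1 (matched /15)


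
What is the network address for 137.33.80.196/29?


IP:   10001001.00100001.01010000.11000100
Mask: 11111111.11111111.11111111.11111000
AND operation:
Net:  10001001.00100001.01010000.11000000
Network: 137.33.80.192/29


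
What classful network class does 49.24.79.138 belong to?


First octet: 49
Binary: 00110001
0xxxxxxx -> Class A (1-126)
Class A, default mask 255.0.0.0 (/8)


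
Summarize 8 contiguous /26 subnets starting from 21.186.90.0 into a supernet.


Original prefix: /26
Number of subnets: 8 = 2^3
New prefix = 26 - 3 = 23
Supernet: 21.186.90.0/23


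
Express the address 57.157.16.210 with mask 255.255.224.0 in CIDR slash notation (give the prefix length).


Binary: 11111111.11111111.11100000.00000000
Count leading 1s
Prefix: /19


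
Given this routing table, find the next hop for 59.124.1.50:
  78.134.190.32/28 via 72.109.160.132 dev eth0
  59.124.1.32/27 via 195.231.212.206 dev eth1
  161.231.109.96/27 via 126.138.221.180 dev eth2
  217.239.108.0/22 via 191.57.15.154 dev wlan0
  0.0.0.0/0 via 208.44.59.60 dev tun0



Longest prefix match for 59.124.1.50:
  /28 78.134.190.32: no
  /27 59.124.1.32: MATCH
  /27 161.231.109.96: no
  /22 217.239.108.0: no
  /0 0.0.0.0: MATCH
Selected: next-hop 195.231.212.206 via eth1 (matched /27)


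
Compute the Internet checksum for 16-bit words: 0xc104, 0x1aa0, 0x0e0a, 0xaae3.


Sum all words (with carry folding):
+ 0xc104 = 0xc104
+ 0x1aa0 = 0xdba4
+ 0x0e0a = 0xe9ae
+ 0xaae3 = 0x9492
One's complement: ~0x9492
Checksum = 0x6b6d


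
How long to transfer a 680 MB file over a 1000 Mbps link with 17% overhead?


Effective throughput = 1000 * (1 - 17/100) = 830 Mbps
File size in Mb = 680 * 8 = 5440 Mb
Time = 5440 / 830
Time = 6.5542 seconds


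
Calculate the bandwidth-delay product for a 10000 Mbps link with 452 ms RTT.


BDP = bandwidth * RTT
= 10000 Mbps * 452 ms
= 10000 * 1e6 * 452 / 1000 bits
= 4520000000 bits
= 565000000 bytes
= 551757.8125 KB
BDP = 4520000000 bits (565000000 bytes)


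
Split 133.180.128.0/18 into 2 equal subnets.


New prefix = 18 + 1 = 19
Each subnet has 8192 addresses
  133.180.128.0/19
  133.180.160.0/19
Subnets: 133.180.128.0/19, 133.180.160.0/19


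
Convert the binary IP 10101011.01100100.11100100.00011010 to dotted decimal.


10101011 = 171
01100100 = 100
11100100 = 228
00011010 = 26
IP: 171.100.228.26


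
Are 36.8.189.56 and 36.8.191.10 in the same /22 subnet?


Mask: 255.255.252.0
36.8.189.56 AND mask = 36.8.188.0
36.8.191.10 AND mask = 36.8.188.0
Yes, same subnet (36.8.188.0)


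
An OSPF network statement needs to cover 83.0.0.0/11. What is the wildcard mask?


Subnet mask: 255.224.0.0
Wildcard = 255.255.255.255 - subnet mask
255 - 255 = 0
255 - 224 = 31
255 - 0 = 255
255 - 0 = 255
Wildcard: 0.31.255.255


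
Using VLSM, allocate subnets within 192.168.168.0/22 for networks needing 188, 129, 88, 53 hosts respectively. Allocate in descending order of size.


188 hosts -> /24 (254 usable): 192.168.168.0/24
129 hosts -> /24 (254 usable): 192.168.169.0/24
88 hosts -> /25 (126 usable): 192.168.170.0/25
53 hosts -> /26 (62 usable): 192.168.170.128/26
Allocation: 192.168.168.0/24 (188 hosts, 254 usable); 192.168.169.0/24 (129 hosts, 254 usable); 192.168.170.0/25 (88 hosts, 126 usable); 192.168.170.128/26 (53 hosts, 62 usable)


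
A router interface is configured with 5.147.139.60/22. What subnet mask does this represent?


/22 means 22 network bits, 10 host bits
Binary: 11111111111111111111110000000000
Mask: 255.255.252.0


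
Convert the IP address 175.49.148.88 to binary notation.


175 = 10101111
49 = 00110001
148 = 10010100
88 = 01011000
Binary: 10101111.00110001.10010100.01011000


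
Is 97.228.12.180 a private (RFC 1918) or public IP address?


RFC 1918 private ranges:
  10.0.0.0/8 (10.0.0.0 - 10.255.255.255)
  172.16.0.0/12 (172.16.0.0 - 172.31.255.255)
  192.168.0.0/16 (192.168.0.0 - 192.168.255.255)
Public (not in any RFC 1918 range)


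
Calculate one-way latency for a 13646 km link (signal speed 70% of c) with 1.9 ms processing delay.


Speed = 0.7 * 3e5 km/s = 210000 km/s
Propagation delay = 13646 / 210000 = 0.065 s = 64.981 ms
Processing delay = 1.9 ms
Total one-way latency = 66.881 ms


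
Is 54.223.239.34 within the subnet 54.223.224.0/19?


Subnet network: 54.223.224.0
Test IP AND mask: 54.223.224.0
Yes, 54.223.239.34 is in 54.223.224.0/19


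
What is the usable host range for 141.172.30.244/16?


Network: 141.172.0.0
Broadcast: 141.172.255.255
First usable = network + 1
Last usable = broadcast - 1
Range: 141.172.0.1 to 141.172.255.254


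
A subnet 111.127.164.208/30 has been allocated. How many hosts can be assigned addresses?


Host bits = 32 - 30 = 2
Total addresses = 2^2 = 4
Usable = total - 2 (network and broadcast)
Usable hosts: 2


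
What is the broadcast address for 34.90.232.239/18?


Network: 34.90.192.0/18
Host bits = 14
Set all host bits to 1:
Broadcast: 34.90.255.255


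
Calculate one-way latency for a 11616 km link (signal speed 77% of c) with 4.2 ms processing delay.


Speed = 0.77 * 3e5 km/s = 231000 km/s
Propagation delay = 11616 / 231000 = 0.0503 s = 50.2857 ms
Processing delay = 4.2 ms
Total one-way latency = 54.4857 ms


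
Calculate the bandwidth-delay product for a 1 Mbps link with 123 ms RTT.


BDP = bandwidth * RTT
= 1 Mbps * 123 ms
= 1 * 1e6 * 123 / 1000 bits
= 123000 bits
= 15375 bytes
= 15.0146 KB
BDP = 123000 bits (15375 bytes)


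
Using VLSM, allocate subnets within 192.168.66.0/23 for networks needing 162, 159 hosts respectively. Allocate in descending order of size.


162 hosts -> /24 (254 usable): 192.168.66.0/24
159 hosts -> /24 (254 usable): 192.168.67.0/24
Allocation: 192.168.66.0/24 (162 hosts, 254 usable); 192.168.67.0/24 (159 hosts, 254 usable)


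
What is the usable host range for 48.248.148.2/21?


Network: 48.248.144.0
Broadcast: 48.248.151.255
First usable = network + 1
Last usable = broadcast - 1
Range: 48.248.144.1 to 48.248.151.254


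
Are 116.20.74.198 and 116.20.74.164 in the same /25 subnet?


Mask: 255.255.255.128
116.20.74.198 AND mask = 116.20.74.128
116.20.74.164 AND mask = 116.20.74.128
Yes, same subnet (116.20.74.128)


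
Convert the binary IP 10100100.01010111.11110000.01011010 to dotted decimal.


10100100 = 164
01010111 = 87
11110000 = 240
01011010 = 90
IP: 164.87.240.90


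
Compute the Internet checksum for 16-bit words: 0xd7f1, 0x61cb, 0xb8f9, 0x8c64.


Sum all words (with carry folding):
+ 0xd7f1 = 0xd7f1
+ 0x61cb = 0x39bd
+ 0xb8f9 = 0xf2b6
+ 0x8c64 = 0x7f1b
One's complement: ~0x7f1b
Checksum = 0x80e4


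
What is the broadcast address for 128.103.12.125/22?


Network: 128.103.12.0/22
Host bits = 10
Set all host bits to 1:
Broadcast: 128.103.15.255


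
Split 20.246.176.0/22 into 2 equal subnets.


New prefix = 22 + 1 = 23
Each subnet has 512 addresses
  20.246.176.0/23
  20.246.178.0/23
Subnets: 20.246.176.0/23, 20.246.178.0/23


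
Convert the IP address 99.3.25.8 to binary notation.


99 = 01100011
3 = 00000011
25 = 00011001
8 = 00001000
Binary: 01100011.00000011.00011001.00001000


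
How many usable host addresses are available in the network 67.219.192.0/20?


Host bits = 32 - 20 = 12
Total addresses = 2^12 = 4096
Usable = total - 2 (network and broadcast)
Usable hosts: 4094


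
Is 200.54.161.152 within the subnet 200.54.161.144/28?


Subnet network: 200.54.161.144
Test IP AND mask: 200.54.161.144
Yes, 200.54.161.152 is in 200.54.161.144/28


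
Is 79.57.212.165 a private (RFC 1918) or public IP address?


RFC 1918 private ranges:
  10.0.0.0/8 (10.0.0.0 - 10.255.255.255)
  172.16.0.0/12 (172.16.0.0 - 172.31.255.255)
  192.168.0.0/16 (192.168.0.0 - 192.168.255.255)
Public (not in any RFC 1918 range)


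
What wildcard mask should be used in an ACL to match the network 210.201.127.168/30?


Subnet mask: 255.255.255.252
Wildcard = 255.255.255.255 - subnet mask
255 - 255 = 0
255 - 255 = 0
255 - 255 = 0
255 - 252 = 3
Wildcard: 0.0.0.3


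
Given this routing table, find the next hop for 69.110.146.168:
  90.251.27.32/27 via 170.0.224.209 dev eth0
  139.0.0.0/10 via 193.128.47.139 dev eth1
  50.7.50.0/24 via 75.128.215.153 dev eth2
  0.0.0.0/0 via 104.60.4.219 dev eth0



Longest prefix match for 69.110.146.168:
  /27 90.251.27.32: no
  /10 139.0.0.0: no
  /24 50.7.50.0: no
  /0 0.0.0.0: MATCH
Selected: next-hop 104.60.4.219 via eth0 (matched /0)


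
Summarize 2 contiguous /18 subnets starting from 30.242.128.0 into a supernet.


Original prefix: /18
Number of subnets: 2 = 2^1
New prefix = 18 - 1 = 17
Supernet: 30.242.128.0/17


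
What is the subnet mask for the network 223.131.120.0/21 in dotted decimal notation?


/21 means 21 network bits, 11 host bits
Binary: 11111111111111111111100000000000
Mask: 255.255.248.0


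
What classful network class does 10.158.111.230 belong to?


First octet: 10
Binary: 00001010
0xxxxxxx -> Class A (1-126)
Class A, default mask 255.0.0.0 (/8)


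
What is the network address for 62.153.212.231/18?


IP:   00111110.10011001.11010100.11100111
Mask: 11111111.11111111.11000000.00000000
AND operation:
Net:  00111110.10011001.11000000.00000000
Network: 62.153.192.0/18


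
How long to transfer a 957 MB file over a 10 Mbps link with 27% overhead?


Effective throughput = 10 * (1 - 27/100) = 7.3 Mbps
File size in Mb = 957 * 8 = 7656 Mb
Time = 7656 / 7.3
Time = 1048.7671 seconds


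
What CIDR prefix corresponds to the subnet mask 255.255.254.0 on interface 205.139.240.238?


Binary: 11111111.11111111.11111110.00000000
Count leading 1s
Prefix: /23


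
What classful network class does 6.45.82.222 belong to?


First octet: 6
Binary: 00000110
0xxxxxxx -> Class A (1-126)
Class A, default mask 255.0.0.0 (/8)


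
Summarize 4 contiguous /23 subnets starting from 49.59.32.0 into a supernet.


Original prefix: /23
Number of subnets: 4 = 2^2
New prefix = 23 - 2 = 21
Supernet: 49.59.32.0/21


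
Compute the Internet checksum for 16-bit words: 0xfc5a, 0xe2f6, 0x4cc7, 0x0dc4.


Sum all words (with carry folding):
+ 0xfc5a = 0xfc5a
+ 0xe2f6 = 0xdf51
+ 0x4cc7 = 0x2c19
+ 0x0dc4 = 0x39dd
One's complement: ~0x39dd
Checksum = 0xc622


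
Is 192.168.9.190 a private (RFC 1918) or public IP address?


RFC 1918 private ranges:
  10.0.0.0/8 (10.0.0.0 - 10.255.255.255)
  172.16.0.0/12 (172.16.0.0 - 172.31.255.255)
  192.168.0.0/16 (192.168.0.0 - 192.168.255.255)
Private (in 192.168.0.0/16)


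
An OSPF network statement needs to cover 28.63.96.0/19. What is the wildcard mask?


Subnet mask: 255.255.224.0
Wildcard = 255.255.255.255 - subnet mask
255 - 255 = 0
255 - 255 = 0
255 - 224 = 31
255 - 0 = 255
Wildcard: 0.0.31.255


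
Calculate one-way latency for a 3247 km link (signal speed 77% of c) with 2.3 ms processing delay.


Speed = 0.77 * 3e5 km/s = 231000 km/s
Propagation delay = 3247 / 231000 = 0.0141 s = 14.0563 ms
Processing delay = 2.3 ms
Total one-way latency = 16.3563 ms


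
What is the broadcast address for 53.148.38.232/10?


Network: 53.128.0.0/10
Host bits = 22
Set all host bits to 1:
Broadcast: 53.191.255.255


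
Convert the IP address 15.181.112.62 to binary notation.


15 = 00001111
181 = 10110101
112 = 01110000
62 = 00111110
Binary: 00001111.10110101.01110000.00111110


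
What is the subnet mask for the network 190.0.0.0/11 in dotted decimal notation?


/11 means 11 network bits, 21 host bits
Binary: 11111111111000000000000000000000
Mask: 255.224.0.0


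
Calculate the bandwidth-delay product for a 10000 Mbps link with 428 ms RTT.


BDP = bandwidth * RTT
= 10000 Mbps * 428 ms
= 10000 * 1e6 * 428 / 1000 bits
= 4280000000 bits
= 535000000 bytes
= 522460.9375 KB
BDP = 4280000000 bits (535000000 bytes)


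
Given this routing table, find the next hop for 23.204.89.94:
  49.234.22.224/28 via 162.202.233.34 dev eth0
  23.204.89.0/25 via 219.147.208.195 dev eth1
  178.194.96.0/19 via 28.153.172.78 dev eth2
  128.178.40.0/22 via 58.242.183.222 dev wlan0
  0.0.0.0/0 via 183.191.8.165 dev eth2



Longest prefix match for 23.204.89.94:
  /28 49.234.22.224: no
  /25 23.204.89.0: MATCH
  /19 178.194.96.0: no
  /22 128.178.40.0: no
  /0 0.0.0.0: MATCH
Selected: next-hop 219.147.208.195 via eth1 (matched /25)


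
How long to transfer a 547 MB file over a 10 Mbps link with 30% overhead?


Effective throughput = 10 * (1 - 30/100) = 7 Mbps
File size in Mb = 547 * 8 = 4376 Mb
Time = 4376 / 7
Time = 625.1429 seconds


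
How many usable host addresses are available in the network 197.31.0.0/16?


Host bits = 32 - 16 = 16
Total addresses = 2^16 = 65536
Usable = total - 2 (network and broadcast)
Usable hosts: 65534


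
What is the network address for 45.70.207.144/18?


IP:   00101101.01000110.11001111.10010000
Mask: 11111111.11111111.11000000.00000000
AND operation:
Net:  00101101.01000110.11000000.00000000
Network: 45.70.192.0/18


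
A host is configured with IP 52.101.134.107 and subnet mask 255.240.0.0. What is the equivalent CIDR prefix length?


Binary: 11111111.11110000.00000000.00000000
Count leading 1s
Prefix: /12


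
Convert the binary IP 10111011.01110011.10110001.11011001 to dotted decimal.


10111011 = 187
01110011 = 115
10110001 = 177
11011001 = 217
IP: 187.115.177.217


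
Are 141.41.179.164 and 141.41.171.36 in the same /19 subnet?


Mask: 255.255.224.0
141.41.179.164 AND mask = 141.41.160.0
141.41.171.36 AND mask = 141.41.160.0
Yes, same subnet (141.41.160.0)


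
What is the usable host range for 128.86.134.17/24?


Network: 128.86.134.0
Broadcast: 128.86.134.255
First usable = network + 1
Last usable = broadcast - 1
Range: 128.86.134.1 to 128.86.134.254


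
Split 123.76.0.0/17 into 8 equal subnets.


New prefix = 17 + 3 = 20
Each subnet has 4096 addresses
  123.76.0.0/20
  123.76.16.0/20
  123.76.32.0/20
  123.76.48.0/20
  123.76.64.0/20
  123.76.80.0/20
  123.76.96.0/20
  123.76.112.0/20
Subnets: 123.76.0.0/20, 123.76.16.0/20, 123.76.32.0/20, 123.76.48.0/20, 123.76.64.0/20, 123.76.80.0/20, 123.76.96.0/20, 123.76.112.0/20


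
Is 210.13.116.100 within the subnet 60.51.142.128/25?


Subnet network: 60.51.142.128
Test IP AND mask: 210.13.116.0
No, 210.13.116.100 is not in 60.51.142.128/25


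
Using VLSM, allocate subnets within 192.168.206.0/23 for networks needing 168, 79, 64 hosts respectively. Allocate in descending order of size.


168 hosts -> /24 (254 usable): 192.168.206.0/24
79 hosts -> /25 (126 usable): 192.168.207.0/25
64 hosts -> /25 (126 usable): 192.168.207.128/25
Allocation: 192.168.206.0/24 (168 hosts, 254 usable); 192.168.207.0/25 (79 hosts, 126 usable); 192.168.207.128/25 (64 hosts, 126 usable)


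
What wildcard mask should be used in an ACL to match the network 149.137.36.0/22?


Subnet mask: 255.255.252.0
Wildcard = 255.255.255.255 - subnet mask
255 - 255 = 0
255 - 255 = 0
255 - 252 = 3
255 - 0 = 255
Wildcard: 0.0.3.255


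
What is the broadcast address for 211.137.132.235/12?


Network: 211.128.0.0/12
Host bits = 20
Set all host bits to 1:
Broadcast: 211.143.255.255


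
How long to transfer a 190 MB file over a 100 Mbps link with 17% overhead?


Effective throughput = 100 * (1 - 17/100) = 83 Mbps
File size in Mb = 190 * 8 = 1520 Mb
Time = 1520 / 83
Time = 18.3133 seconds


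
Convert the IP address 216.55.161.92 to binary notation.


216 = 11011000
55 = 00110111
161 = 10100001
92 = 01011100
Binary: 11011000.00110111.10100001.01011100


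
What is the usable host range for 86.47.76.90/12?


Network: 86.32.0.0
Broadcast: 86.47.255.255
First usable = network + 1
Last usable = broadcast - 1
Range: 86.32.0.1 to 86.47.255.254


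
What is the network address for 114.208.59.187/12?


IP:   01110010.11010000.00111011.10111011
Mask: 11111111.11110000.00000000.00000000
AND operation:
Net:  01110010.11010000.00000000.00000000
Network: 114.208.0.0/12


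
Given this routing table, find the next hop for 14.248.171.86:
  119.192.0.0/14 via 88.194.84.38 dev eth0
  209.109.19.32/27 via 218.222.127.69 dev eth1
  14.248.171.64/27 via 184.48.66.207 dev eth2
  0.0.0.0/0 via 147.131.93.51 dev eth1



Longest prefix match for 14.248.171.86:
  /14 119.192.0.0: no
  /27 209.109.19.32: no
  /27 14.248.171.64: MATCH
  /0 0.0.0.0: MATCH
Selected: next-hop 184.48.66.207 via eth2 (matched /27)


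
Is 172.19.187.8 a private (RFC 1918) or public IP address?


RFC 1918 private ranges:
  10.0.0.0/8 (10.0.0.0 - 10.255.255.255)
  172.16.0.0/12 (172.16.0.0 - 172.31.255.255)
  192.168.0.0/16 (192.168.0.0 - 192.168.255.255)
Private (in 172.16.0.0/12)


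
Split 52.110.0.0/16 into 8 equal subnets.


New prefix = 16 + 3 = 19
Each subnet has 8192 addresses
  52.110.0.0/19
  52.110.32.0/19
  52.110.64.0/19
  52.110.96.0/19
  52.110.128.0/19
  52.110.160.0/19
  52.110.192.0/19
  52.110.224.0/19
Subnets: 52.110.0.0/19, 52.110.32.0/19, 52.110.64.0/19, 52.110.96.0/19, 52.110.128.0/19, 52.110.160.0/19, 52.110.192.0/19, 52.110.224.0/19


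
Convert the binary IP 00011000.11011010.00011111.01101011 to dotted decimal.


00011000 = 24
11011010 = 218
00011111 = 31
01101011 = 107
IP: 24.218.31.107


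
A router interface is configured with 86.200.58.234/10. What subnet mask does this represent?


/10 means 10 network bits, 22 host bits
Binary: 11111111110000000000000000000000
Mask: 255.192.0.0


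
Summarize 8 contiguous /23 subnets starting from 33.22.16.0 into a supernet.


Original prefix: /23
Number of subnets: 8 = 2^3
New prefix = 23 - 3 = 20
Supernet: 33.22.16.0/20


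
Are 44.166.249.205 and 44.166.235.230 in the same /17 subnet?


Mask: 255.255.128.0
44.166.249.205 AND mask = 44.166.128.0
44.166.235.230 AND mask = 44.166.128.0
Yes, same subnet (44.166.128.0)


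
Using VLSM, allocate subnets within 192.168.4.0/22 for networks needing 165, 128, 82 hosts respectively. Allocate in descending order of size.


165 hosts -> /24 (254 usable): 192.168.4.0/24
128 hosts -> /24 (254 usable): 192.168.5.0/24
82 hosts -> /25 (126 usable): 192.168.6.0/25
Allocation: 192.168.4.0/24 (165 hosts, 254 usable); 192.168.5.0/24 (128 hosts, 254 usable); 192.168.6.0/25 (82 hosts, 126 usable)


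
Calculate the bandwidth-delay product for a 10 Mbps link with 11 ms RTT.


BDP = bandwidth * RTT
= 10 Mbps * 11 ms
= 10 * 1e6 * 11 / 1000 bits
= 110000 bits
= 13750 bytes
= 13.4277 KB
BDP = 110000 bits (13750 bytes)


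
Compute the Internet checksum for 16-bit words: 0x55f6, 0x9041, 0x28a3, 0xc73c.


Sum all words (with carry folding):
+ 0x55f6 = 0x55f6
+ 0x9041 = 0xe637
+ 0x28a3 = 0x0edb
+ 0xc73c = 0xd617
One's complement: ~0xd617
Checksum = 0x29e8


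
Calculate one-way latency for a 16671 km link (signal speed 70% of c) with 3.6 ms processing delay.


Speed = 0.7 * 3e5 km/s = 210000 km/s
Propagation delay = 16671 / 210000 = 0.0794 s = 79.3857 ms
Processing delay = 3.6 ms
Total one-way latency = 82.9857 ms


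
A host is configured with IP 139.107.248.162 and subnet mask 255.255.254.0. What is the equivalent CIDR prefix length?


Binary: 11111111.11111111.11111110.00000000
Count leading 1s
Prefix: /23


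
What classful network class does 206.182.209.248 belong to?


First octet: 206
Binary: 11001110
110xxxxx -> Class C (192-223)
Class C, default mask 255.255.255.0 (/24)


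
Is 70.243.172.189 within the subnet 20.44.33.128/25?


Subnet network: 20.44.33.128
Test IP AND mask: 70.243.172.128
No, 70.243.172.189 is not in 20.44.33.128/25


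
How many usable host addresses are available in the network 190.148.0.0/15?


Host bits = 32 - 15 = 17
Total addresses = 2^17 = 131072
Usable = total - 2 (network and broadcast)
Usable hosts: 131070


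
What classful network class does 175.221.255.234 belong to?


First octet: 175
Binary: 10101111
10xxxxxx -> Class B (128-191)
Class B, default mask 255.255.0.0 (/16)


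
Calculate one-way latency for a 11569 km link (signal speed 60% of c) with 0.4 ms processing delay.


Speed = 0.6 * 3e5 km/s = 180000 km/s
Propagation delay = 11569 / 180000 = 0.0643 s = 64.2722 ms
Processing delay = 0.4 ms
Total one-way latency = 64.6722 ms


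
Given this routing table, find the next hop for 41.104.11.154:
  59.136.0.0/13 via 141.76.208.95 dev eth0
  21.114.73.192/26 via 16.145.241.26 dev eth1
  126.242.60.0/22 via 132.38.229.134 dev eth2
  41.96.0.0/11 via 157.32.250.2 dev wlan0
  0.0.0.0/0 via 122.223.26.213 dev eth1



Longest prefix match for 41.104.11.154:
  /13 59.136.0.0: no
  /26 21.114.73.192: no
  /22 126.242.60.0: no
  /11 41.96.0.0: MATCH
  /0 0.0.0.0: MATCH
Selected: next-hop 157.32.250.2 via wlan0 (matched /11)


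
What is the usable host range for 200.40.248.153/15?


Network: 200.40.0.0
Broadcast: 200.41.255.255
First usable = network + 1
Last usable = broadcast - 1
Range: 200.40.0.1 to 200.41.255.254


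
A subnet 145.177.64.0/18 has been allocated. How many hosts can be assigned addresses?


Host bits = 32 - 18 = 14
Total addresses = 2^14 = 16384
Usable = total - 2 (network and broadcast)
Usable hosts: 16382


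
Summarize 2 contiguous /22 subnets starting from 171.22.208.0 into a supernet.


Original prefix: /22
Number of subnets: 2 = 2^1
New prefix = 22 - 1 = 21
Supernet: 171.22.208.0/21


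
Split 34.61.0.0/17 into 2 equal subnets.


New prefix = 17 + 1 = 18
Each subnet has 16384 addresses
  34.61.0.0/18
  34.61.64.0/18
Subnets: 34.61.0.0/18, 34.61.64.0/18


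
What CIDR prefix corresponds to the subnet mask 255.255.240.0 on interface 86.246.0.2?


Binary: 11111111.11111111.11110000.00000000
Count leading 1s
Prefix: /20


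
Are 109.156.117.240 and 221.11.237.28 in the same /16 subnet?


Mask: 255.255.0.0
109.156.117.240 AND mask = 109.156.0.0
221.11.237.28 AND mask = 221.11.0.0
No, different subnets (109.156.0.0 vs 221.11.0.0)


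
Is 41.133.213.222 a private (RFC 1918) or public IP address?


RFC 1918 private ranges:
  10.0.0.0/8 (10.0.0.0 - 10.255.255.255)
  172.16.0.0/12 (172.16.0.0 - 172.31.255.255)
  192.168.0.0/16 (192.168.0.0 - 192.168.255.255)
Public (not in any RFC 1918 range)


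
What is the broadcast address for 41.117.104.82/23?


Network: 41.117.104.0/23
Host bits = 9
Set all host bits to 1:
Broadcast: 41.117.105.255


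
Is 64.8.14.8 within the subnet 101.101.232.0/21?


Subnet network: 101.101.232.0
Test IP AND mask: 64.8.8.0
No, 64.8.14.8 is not in 101.101.232.0/21


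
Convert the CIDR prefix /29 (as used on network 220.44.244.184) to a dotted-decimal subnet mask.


/29 means 29 network bits, 3 host bits
Binary: 11111111111111111111111111111000
Mask: 255.255.255.248


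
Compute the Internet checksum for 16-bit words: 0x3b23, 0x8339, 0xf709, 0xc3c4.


Sum all words (with carry folding):
+ 0x3b23 = 0x3b23
+ 0x8339 = 0xbe5c
+ 0xf709 = 0xb566
+ 0xc3c4 = 0x792b
One's complement: ~0x792b
Checksum = 0x86d4


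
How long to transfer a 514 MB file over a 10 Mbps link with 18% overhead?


Effective throughput = 10 * (1 - 18/100) = 8.2 Mbps
File size in Mb = 514 * 8 = 4112 Mb
Time = 4112 / 8.2
Time = 501.4634 seconds


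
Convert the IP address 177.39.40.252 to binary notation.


177 = 10110001
39 = 00100111
40 = 00101000
252 = 11111100
Binary: 10110001.00100111.00101000.11111100


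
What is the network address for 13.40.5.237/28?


IP:   00001101.00101000.00000101.11101101
Mask: 11111111.11111111.11111111.11110000
AND operation:
Net:  00001101.00101000.00000101.11100000
Network: 13.40.5.224/28


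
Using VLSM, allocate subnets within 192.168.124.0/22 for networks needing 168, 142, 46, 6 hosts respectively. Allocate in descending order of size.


168 hosts -> /24 (254 usable): 192.168.124.0/24
142 hosts -> /24 (254 usable): 192.168.125.0/24
46 hosts -> /26 (62 usable): 192.168.126.0/26
6 hosts -> /29 (6 usable): 192.168.126.64/29
Allocation: 192.168.124.0/24 (168 hosts, 254 usable); 192.168.125.0/24 (142 hosts, 254 usable); 192.168.126.0/26 (46 hosts, 62 usable); 192.168.126.64/29 (6 hosts, 6 usable)


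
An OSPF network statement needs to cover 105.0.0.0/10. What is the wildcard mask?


Subnet mask: 255.192.0.0
Wildcard = 255.255.255.255 - subnet mask
255 - 255 = 0
255 - 192 = 63
255 - 0 = 255
255 - 0 = 255
Wildcard: 0.63.255.255


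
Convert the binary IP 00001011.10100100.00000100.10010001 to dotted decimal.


00001011 = 11
10100100 = 164
00000100 = 4
10010001 = 145
IP: 11.164.4.145


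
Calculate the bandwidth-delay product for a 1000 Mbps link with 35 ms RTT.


BDP = bandwidth * RTT
= 1000 Mbps * 35 ms
= 1000 * 1e6 * 35 / 1000 bits
= 35000000 bits
= 4375000 bytes
= 4272.4609 KB
BDP = 35000000 bits (4375000 bytes)


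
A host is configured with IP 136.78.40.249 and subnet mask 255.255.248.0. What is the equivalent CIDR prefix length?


Binary: 11111111.11111111.11111000.00000000
Count leading 1s
Prefix: /21


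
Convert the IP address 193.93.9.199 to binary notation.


193 = 11000001
93 = 01011101
9 = 00001001
199 = 11000111
Binary: 11000001.01011101.00001001.11000111


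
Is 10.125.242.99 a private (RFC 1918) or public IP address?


RFC 1918 private ranges:
  10.0.0.0/8 (10.0.0.0 - 10.255.255.255)
  172.16.0.0/12 (172.16.0.0 - 172.31.255.255)
  192.168.0.0/16 (192.168.0.0 - 192.168.255.255)
Private (in 10.0.0.0/8)


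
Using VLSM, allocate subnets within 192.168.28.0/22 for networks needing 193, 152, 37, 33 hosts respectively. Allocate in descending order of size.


193 hosts -> /24 (254 usable): 192.168.28.0/24
152 hosts -> /24 (254 usable): 192.168.29.0/24
37 hosts -> /26 (62 usable): 192.168.30.0/26
33 hosts -> /26 (62 usable): 192.168.30.64/26
Allocation: 192.168.28.0/24 (193 hosts, 254 usable); 192.168.29.0/24 (152 hosts, 254 usable); 192.168.30.0/26 (37 hosts, 62 usable); 192.168.30.64/26 (33 hosts, 62 usable)


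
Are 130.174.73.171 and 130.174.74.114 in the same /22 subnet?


Mask: 255.255.252.0
130.174.73.171 AND mask = 130.174.72.0
130.174.74.114 AND mask = 130.174.72.0
Yes, same subnet (130.174.72.0)


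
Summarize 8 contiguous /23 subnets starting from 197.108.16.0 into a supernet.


Original prefix: /23
Number of subnets: 8 = 2^3
New prefix = 23 - 3 = 20
Supernet: 197.108.16.0/20


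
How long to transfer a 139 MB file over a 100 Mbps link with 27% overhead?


Effective throughput = 100 * (1 - 27/100) = 73 Mbps
File size in Mb = 139 * 8 = 1112 Mb
Time = 1112 / 73
Time = 15.2329 seconds


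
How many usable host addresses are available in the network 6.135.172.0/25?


Host bits = 32 - 25 = 7
Total addresses = 2^7 = 128
Usable = total - 2 (network and broadcast)
Usable hosts: 126


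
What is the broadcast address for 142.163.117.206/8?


Network: 142.0.0.0/8
Host bits = 24
Set all host bits to 1:
Broadcast: 142.255.255.255


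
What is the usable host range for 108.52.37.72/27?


Network: 108.52.37.64
Broadcast: 108.52.37.95
First usable = network + 1
Last usable = broadcast - 1
Range: 108.52.37.65 to 108.52.37.94


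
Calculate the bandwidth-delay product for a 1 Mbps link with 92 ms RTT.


BDP = bandwidth * RTT
= 1 Mbps * 92 ms
= 1 * 1e6 * 92 / 1000 bits
= 92000 bits
= 11500 bytes
= 11.2305 KB
BDP = 92000 bits (11500 bytes)


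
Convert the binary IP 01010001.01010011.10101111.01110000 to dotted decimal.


01010001 = 81
01010011 = 83
10101111 = 175
01110000 = 112
IP: 81.83.175.112


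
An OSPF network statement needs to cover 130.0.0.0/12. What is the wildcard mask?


Subnet mask: 255.240.0.0
Wildcard = 255.255.255.255 - subnet mask
255 - 255 = 0
255 - 240 = 15
255 - 0 = 255
255 - 0 = 255
Wildcard: 0.15.255.255


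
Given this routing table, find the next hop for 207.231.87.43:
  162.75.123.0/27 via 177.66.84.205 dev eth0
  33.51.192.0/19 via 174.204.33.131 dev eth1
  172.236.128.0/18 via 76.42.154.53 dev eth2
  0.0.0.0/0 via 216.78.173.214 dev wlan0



Longest prefix match for 207.231.87.43:
  /27 162.75.123.0: no
  /19 33.51.192.0: no
  /18 172.236.128.0: no
  /0 0.0.0.0: MATCH
Selected: next-hop 216.78.173.214 via wlan0 (matched /0)


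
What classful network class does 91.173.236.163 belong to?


First octet: 91
Binary: 01011011
0xxxxxxx -> Class A (1-126)
Class A, default mask 255.0.0.0 (/8)


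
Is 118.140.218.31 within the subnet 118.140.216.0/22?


Subnet network: 118.140.216.0
Test IP AND mask: 118.140.216.0
Yes, 118.140.218.31 is in 118.140.216.0/22


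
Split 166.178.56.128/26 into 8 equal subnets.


New prefix = 26 + 3 = 29
Each subnet has 8 addresses
  166.178.56.128/29
  166.178.56.136/29
  166.178.56.144/29
  166.178.56.152/29
  166.178.56.160/29
  166.178.56.168/29
  166.178.56.176/29
  166.178.56.184/29
Subnets: 166.178.56.128/29, 166.178.56.136/29, 166.178.56.144/29, 166.178.56.152/29, 166.178.56.160/29, 166.178.56.168/29, 166.178.56.176/29, 166.178.56.184/29


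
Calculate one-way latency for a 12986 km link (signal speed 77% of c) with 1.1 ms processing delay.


Speed = 0.77 * 3e5 km/s = 231000 km/s
Propagation delay = 12986 / 231000 = 0.0562 s = 56.2165 ms
Processing delay = 1.1 ms
Total one-way latency = 57.3165 ms


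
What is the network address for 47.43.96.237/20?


IP:   00101111.00101011.01100000.11101101
Mask: 11111111.11111111.11110000.00000000
AND operation:
Net:  00101111.00101011.01100000.00000000
Network: 47.43.96.0/20


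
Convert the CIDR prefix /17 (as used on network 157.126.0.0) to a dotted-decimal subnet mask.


/17 means 17 network bits, 15 host bits
Binary: 11111111111111111000000000000000
Mask: 255.255.128.0


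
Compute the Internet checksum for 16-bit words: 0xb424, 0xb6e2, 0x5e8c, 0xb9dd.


Sum all words (with carry folding):
+ 0xb424 = 0xb424
+ 0xb6e2 = 0x6b07
+ 0x5e8c = 0xc993
+ 0xb9dd = 0x8371
One's complement: ~0x8371
Checksum = 0x7c8e


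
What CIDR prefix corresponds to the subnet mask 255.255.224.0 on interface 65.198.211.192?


Binary: 11111111.11111111.11100000.00000000
Count leading 1s
Prefix: /19


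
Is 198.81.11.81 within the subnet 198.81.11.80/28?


Subnet network: 198.81.11.80
Test IP AND mask: 198.81.11.80
Yes, 198.81.11.81 is in 198.81.11.80/28


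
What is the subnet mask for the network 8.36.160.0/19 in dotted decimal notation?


/19 means 19 network bits, 13 host bits
Binary: 11111111111111111110000000000000
Mask: 255.255.224.0


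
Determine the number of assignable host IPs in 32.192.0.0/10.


Host bits = 32 - 10 = 22
Total addresses = 2^22 = 4194304
Usable = total - 2 (network and broadcast)
Usable hosts: 4194302


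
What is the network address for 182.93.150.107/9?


IP:   10110110.01011101.10010110.01101011
Mask: 11111111.10000000.00000000.00000000
AND operation:
Net:  10110110.00000000.00000000.00000000
Network: 182.0.0.0/9


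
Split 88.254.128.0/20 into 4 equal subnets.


New prefix = 20 + 2 = 22
Each subnet has 1024 addresses
  88.254.128.0/22
  88.254.132.0/22
  88.254.136.0/22
  88.254.140.0/22
Subnets: 88.254.128.0/22, 88.254.132.0/22, 88.254.136.0/22, 88.254.140.0/22


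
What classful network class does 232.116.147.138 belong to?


First octet: 232
Binary: 11101000
1110xxxx -> Class D (224-239)
Class D (multicast), default mask N/A


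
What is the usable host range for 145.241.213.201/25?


Network: 145.241.213.128
Broadcast: 145.241.213.255
First usable = network + 1
Last usable = broadcast - 1
Range: 145.241.213.129 to 145.241.213.254


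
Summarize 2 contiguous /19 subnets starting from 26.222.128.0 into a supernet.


Original prefix: /19
Number of subnets: 2 = 2^1
New prefix = 19 - 1 = 18
Supernet: 26.222.128.0/18


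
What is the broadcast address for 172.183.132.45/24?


Network: 172.183.132.0/24
Host bits = 8
Set all host bits to 1:
Broadcast: 172.183.132.255


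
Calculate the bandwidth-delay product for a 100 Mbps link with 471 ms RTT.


BDP = bandwidth * RTT
= 100 Mbps * 471 ms
= 100 * 1e6 * 471 / 1000 bits
= 47100000 bits
= 5887500 bytes
= 5749.5117 KB
BDP = 47100000 bits (5887500 bytes)


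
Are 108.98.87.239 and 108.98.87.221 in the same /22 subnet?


Mask: 255.255.252.0
108.98.87.239 AND mask = 108.98.84.0
108.98.87.221 AND mask = 108.98.84.0
Yes, same subnet (108.98.84.0)


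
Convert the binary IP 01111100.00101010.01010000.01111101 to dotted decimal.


01111100 = 124
00101010 = 42
01010000 = 80
01111101 = 125
IP: 124.42.80.125


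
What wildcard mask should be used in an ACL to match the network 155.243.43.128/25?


Subnet mask: 255.255.255.128
Wildcard = 255.255.255.255 - subnet mask
255 - 255 = 0
255 - 255 = 0
255 - 255 = 0
255 - 128 = 127
Wildcard: 0.0.0.127


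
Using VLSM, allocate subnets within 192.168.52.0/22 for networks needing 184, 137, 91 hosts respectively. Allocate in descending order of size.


184 hosts -> /24 (254 usable): 192.168.52.0/24
137 hosts -> /24 (254 usable): 192.168.53.0/24
91 hosts -> /25 (126 usable): 192.168.54.0/25
Allocation: 192.168.52.0/24 (184 hosts, 254 usable); 192.168.53.0/24 (137 hosts, 254 usable); 192.168.54.0/25 (91 hosts, 126 usable)


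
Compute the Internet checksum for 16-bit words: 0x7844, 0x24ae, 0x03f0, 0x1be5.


Sum all words (with carry folding):
+ 0x7844 = 0x7844
+ 0x24ae = 0x9cf2
+ 0x03f0 = 0xa0e2
+ 0x1be5 = 0xbcc7
One's complement: ~0xbcc7
Checksum = 0x4338


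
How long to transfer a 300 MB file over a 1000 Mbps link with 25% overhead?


Effective throughput = 1000 * (1 - 25/100) = 750 Mbps
File size in Mb = 300 * 8 = 2400 Mb
Time = 2400 / 750
Time = 3.2 seconds


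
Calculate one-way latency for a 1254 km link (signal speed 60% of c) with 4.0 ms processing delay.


Speed = 0.6 * 3e5 km/s = 180000 km/s
Propagation delay = 1254 / 180000 = 0.007 s = 6.9667 ms
Processing delay = 4.0 ms
Total one-way latency = 10.9667 ms


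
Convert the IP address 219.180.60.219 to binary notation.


219 = 11011011
180 = 10110100
60 = 00111100
219 = 11011011
Binary: 11011011.10110100.00111100.11011011


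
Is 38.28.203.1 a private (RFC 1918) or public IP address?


RFC 1918 private ranges:
  10.0.0.0/8 (10.0.0.0 - 10.255.255.255)
  172.16.0.0/12 (172.16.0.0 - 172.31.255.255)
  192.168.0.0/16 (192.168.0.0 - 192.168.255.255)
Public (not in any RFC 1918 range)


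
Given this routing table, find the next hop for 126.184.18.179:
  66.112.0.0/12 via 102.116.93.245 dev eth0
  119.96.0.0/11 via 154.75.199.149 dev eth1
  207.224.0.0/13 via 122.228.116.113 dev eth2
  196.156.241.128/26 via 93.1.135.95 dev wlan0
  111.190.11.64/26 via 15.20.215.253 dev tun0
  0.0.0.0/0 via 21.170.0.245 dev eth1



Longest prefix match for 126.184.18.179:
  /12 66.112.0.0: no
  /11 119.96.0.0: no
  /13 207.224.0.0: no
  /26 196.156.241.128: no
  /26 111.190.11.64: no
  /0 0.0.0.0: MATCH
Selected: next-hop 21.170.0.245 via eth1 (matched /0)


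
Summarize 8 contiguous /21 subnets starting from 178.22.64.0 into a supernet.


Original prefix: /21
Number of subnets: 8 = 2^3
New prefix = 21 - 3 = 18
Supernet: 178.22.64.0/18


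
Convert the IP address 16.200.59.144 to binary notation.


16 = 00010000
200 = 11001000
59 = 00111011
144 = 10010000
Binary: 00010000.11001000.00111011.10010000


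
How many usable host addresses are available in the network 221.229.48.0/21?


Host bits = 32 - 21 = 11
Total addresses = 2^11 = 2048
Usable = total - 2 (network and broadcast)
Usable hosts: 2046


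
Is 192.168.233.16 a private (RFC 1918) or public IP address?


RFC 1918 private ranges:
  10.0.0.0/8 (10.0.0.0 - 10.255.255.255)
  172.16.0.0/12 (172.16.0.0 - 172.31.255.255)
  192.168.0.0/16 (192.168.0.0 - 192.168.255.255)
Private (in 192.168.0.0/16)


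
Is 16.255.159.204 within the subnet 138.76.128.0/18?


Subnet network: 138.76.128.0
Test IP AND mask: 16.255.128.0
No, 16.255.159.204 is not in 138.76.128.0/18


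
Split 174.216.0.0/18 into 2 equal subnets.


New prefix = 18 + 1 = 19
Each subnet has 8192 addresses
  174.216.0.0/19
  174.216.32.0/19
Subnets: 174.216.0.0/19, 174.216.32.0/19


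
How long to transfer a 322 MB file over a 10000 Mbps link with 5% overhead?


Effective throughput = 10000 * (1 - 5/100) = 9500 Mbps
File size in Mb = 322 * 8 = 2576 Mb
Time = 2576 / 9500
Time = 0.2712 seconds


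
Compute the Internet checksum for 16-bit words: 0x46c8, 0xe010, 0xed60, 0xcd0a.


Sum all words (with carry folding):
+ 0x46c8 = 0x46c8
+ 0xe010 = 0x26d9
+ 0xed60 = 0x143a
+ 0xcd0a = 0xe144
One's complement: ~0xe144
Checksum = 0x1ebb


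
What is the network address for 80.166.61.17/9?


IP:   01010000.10100110.00111101.00010001
Mask: 11111111.10000000.00000000.00000000
AND operation:
Net:  01010000.10000000.00000000.00000000
Network: 80.128.0.0/9
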